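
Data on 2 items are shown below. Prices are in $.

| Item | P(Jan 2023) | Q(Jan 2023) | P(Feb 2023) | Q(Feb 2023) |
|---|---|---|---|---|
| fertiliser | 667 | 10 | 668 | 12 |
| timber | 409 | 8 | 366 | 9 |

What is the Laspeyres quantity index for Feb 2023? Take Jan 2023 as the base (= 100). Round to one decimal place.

117.5

Laspeyres quantity index uses base-period prices as weights.
ΣP(Jan 2023)·Q(Feb 2023) = 667×12 + 409×9 = 8004 + 3681 = 11685
ΣP(Jan 2023)·Q(Jan 2023) = 667×10 + 409×8 = 6670 + 3272 = 9942
Index = 11685 / 9942 × 100 = 117.5317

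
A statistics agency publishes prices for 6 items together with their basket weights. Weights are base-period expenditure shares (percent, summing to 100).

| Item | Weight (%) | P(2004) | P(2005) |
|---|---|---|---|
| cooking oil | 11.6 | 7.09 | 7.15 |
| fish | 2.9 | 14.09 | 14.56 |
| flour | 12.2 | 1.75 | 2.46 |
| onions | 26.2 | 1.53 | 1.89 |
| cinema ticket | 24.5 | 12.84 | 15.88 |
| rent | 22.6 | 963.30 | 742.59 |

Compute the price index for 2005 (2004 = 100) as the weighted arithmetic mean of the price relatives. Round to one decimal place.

111.9

cooking oil: 11.6 × (7.15/7.09) = 11.6 × 1.008463 = 11.6982
fish: 2.9 × (14.56/14.09) = 2.9 × 1.033357 = 2.9967
flour: 12.2 × (2.46/1.75) = 12.2 × 1.405714 = 17.1497
onions: 26.2 × (1.89/1.53) = 26.2 × 1.235294 = 32.3647
cinema ticket: 24.5 × (15.88/12.84) = 24.5 × 1.236760 = 30.3006
rent: 22.6 × (742.59/963.30) = 22.6 × 0.770881 = 17.4219
Index = Σ wᵢ·(p₁ᵢ/p₀ᵢ) = 11.6982 + 2.9967 + 17.1497 + 32.3647 + 30.3006 + 17.4219 = 111.9319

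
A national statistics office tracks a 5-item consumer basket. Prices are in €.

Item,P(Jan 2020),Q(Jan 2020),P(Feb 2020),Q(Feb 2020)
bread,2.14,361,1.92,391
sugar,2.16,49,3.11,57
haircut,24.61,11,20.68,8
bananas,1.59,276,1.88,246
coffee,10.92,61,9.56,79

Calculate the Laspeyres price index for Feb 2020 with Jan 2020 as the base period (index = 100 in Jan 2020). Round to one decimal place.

96.5

Laspeyres price index uses base-period quantities as weights.
ΣP(Feb 2020)·Q(Jan 2020) = 1.92×361 + 3.11×49 + 20.68×11 + 1.88×276 + 9.56×61 = 693.12 + 152.39 + 227.48 + 518.88 + 583.16 = 2175.03
ΣP(Jan 2020)·Q(Jan 2020) = 2.14×361 + 2.16×49 + 24.61×11 + 1.59×276 + 10.92×61 = 772.54 + 105.84 + 270.71 + 438.84 + 666.12 = 2254.05
Index = 2175.03 / 2254.05 × 100 = 96.4943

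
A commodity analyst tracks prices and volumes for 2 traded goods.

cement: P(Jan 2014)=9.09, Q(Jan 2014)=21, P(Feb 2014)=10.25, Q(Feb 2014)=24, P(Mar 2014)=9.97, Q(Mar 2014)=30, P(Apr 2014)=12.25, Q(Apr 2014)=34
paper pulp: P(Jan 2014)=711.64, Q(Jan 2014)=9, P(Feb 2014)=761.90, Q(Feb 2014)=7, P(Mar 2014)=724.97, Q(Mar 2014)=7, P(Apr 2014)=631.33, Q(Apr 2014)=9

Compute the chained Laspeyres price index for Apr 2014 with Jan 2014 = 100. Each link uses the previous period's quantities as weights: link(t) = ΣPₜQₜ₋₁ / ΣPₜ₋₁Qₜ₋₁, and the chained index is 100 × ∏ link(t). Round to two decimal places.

90.97

Link Jan 2014→Feb 2014:
ΣP(Feb 2014)Q(Jan 2014) = 10.25×21 + 761.90×9 = 215.25 + 6857.1 = 7072.35
ΣP(Jan 2014)Q(Jan 2014) = 9.09×21 + 711.64×9 = 190.89 + 6404.76 = 6595.65
link = 7072.35/6595.65 = 1.072275
Link Feb 2014→Mar 2014:
ΣP(Mar 2014)Q(Feb 2014) = 9.97×24 + 724.97×7 = 239.28 + 5074.79 = 5314.07
ΣP(Feb 2014)Q(Feb 2014) = 10.25×24 + 761.90×7 = 246 + 5333.3 = 5579.3
link = 5314.07/5579.3 = 0.952462
Link Mar 2014→Apr 2014:
ΣP(Apr 2014)Q(Mar 2014) = 12.25×30 + 631.33×7 = 367.5 + 4419.31 = 4786.81
ΣP(Mar 2014)Q(Mar 2014) = 9.97×30 + 724.97×7 = 299.1 + 5074.79 = 5373.89
link = 4786.81/5373.89 = 0.890753
Chained index = 100 × 1.072275 × 0.952462 × 0.890753 = 90.9727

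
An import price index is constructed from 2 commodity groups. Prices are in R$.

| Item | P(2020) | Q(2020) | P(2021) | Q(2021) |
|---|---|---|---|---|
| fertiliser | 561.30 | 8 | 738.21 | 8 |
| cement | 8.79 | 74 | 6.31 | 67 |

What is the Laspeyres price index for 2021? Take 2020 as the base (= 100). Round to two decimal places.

123.96

Laspeyres price index uses base-period quantities as weights.
ΣP(2021)·Q(2020) = 738.21×8 + 6.31×74 = 5905.68 + 466.94 = 6372.62
ΣP(2020)·Q(2020) = 561.30×8 + 8.79×74 = 4490.4 + 650.46 = 5140.86
Index = 6372.62 / 5140.86 × 100 = 123.9602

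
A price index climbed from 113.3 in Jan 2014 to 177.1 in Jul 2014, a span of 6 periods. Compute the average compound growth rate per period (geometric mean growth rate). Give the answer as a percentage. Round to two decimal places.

7.73%

Growth factor = (177.1/113.3)^(1/6) = (1.563107)^(1/6) = 1.077287
Growth rate = 1.077287 − 1 = 0.077287 = 7.7287%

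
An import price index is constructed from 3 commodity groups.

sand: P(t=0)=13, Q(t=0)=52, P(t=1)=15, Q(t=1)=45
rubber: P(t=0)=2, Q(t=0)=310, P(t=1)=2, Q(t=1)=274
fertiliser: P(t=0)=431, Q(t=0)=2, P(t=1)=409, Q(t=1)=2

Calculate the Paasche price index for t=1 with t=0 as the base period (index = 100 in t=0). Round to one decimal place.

102.3

Paasche price index uses current-period quantities as weights.
ΣP(t=1)·Q(t=1) = 15×45 + 2×274 + 409×2 = 675 + 548 + 818 = 2041
ΣP(t=0)·Q(t=1) = 13×45 + 2×274 + 431×2 = 585 + 548 + 862 = 1995
Index = 2041 / 1995 × 100 = 102.3058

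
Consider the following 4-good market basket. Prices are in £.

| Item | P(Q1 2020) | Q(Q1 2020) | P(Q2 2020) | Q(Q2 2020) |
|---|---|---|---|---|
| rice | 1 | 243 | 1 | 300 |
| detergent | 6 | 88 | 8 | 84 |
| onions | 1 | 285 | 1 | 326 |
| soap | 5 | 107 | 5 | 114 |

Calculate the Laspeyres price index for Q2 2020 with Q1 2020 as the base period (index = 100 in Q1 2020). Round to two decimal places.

111.06

Laspeyres price index uses base-period quantities as weights.
ΣP(Q2 2020)·Q(Q1 2020) = 1×243 + 8×88 + 1×285 + 5×107 = 243 + 704 + 285 + 535 = 1767
ΣP(Q1 2020)·Q(Q1 2020) = 1×243 + 6×88 + 1×285 + 5×107 = 243 + 528 + 285 + 535 = 1591
Index = 1767 / 1591 × 100 = 111.0622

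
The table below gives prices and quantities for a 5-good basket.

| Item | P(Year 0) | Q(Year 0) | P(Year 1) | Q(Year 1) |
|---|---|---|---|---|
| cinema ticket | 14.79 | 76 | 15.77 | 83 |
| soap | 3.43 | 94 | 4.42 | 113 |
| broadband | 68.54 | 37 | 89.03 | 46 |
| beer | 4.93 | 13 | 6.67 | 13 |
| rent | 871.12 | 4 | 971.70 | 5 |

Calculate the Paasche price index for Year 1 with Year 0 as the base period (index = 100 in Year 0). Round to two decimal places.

Paasche price index uses current-period quantities as weights.
ΣP(Year 1)·Q(Year 1) = 15.77×83 + 4.42×113 + 89.03×46 + 6.67×13 + 971.70×5 = 1308.91 + 499.46 + 4095.38 + 86.71 + 4858.5 = 10848.96
ΣP(Year 0)·Q(Year 1) = 14.79×83 + 3.43×113 + 68.54×46 + 4.93×13 + 871.12×5 = 1227.57 + 387.59 + 3152.84 + 64.09 + 4355.6 = 9187.69
Index = 10848.96 / 9187.69 × 100 = 118.0815

118.08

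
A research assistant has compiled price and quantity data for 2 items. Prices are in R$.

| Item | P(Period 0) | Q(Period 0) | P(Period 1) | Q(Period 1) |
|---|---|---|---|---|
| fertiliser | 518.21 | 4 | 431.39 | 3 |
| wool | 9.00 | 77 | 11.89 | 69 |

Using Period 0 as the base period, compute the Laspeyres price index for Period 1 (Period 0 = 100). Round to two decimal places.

Laspeyres price index uses base-period quantities as weights.
ΣP(Period 1)·Q(Period 0) = 431.39×4 + 11.89×77 = 1725.56 + 915.53 = 2641.09
ΣP(Period 0)·Q(Period 0) = 518.21×4 + 9.00×77 = 2072.84 + 693 = 2765.84
Index = 2641.09 / 2765.84 × 100 = 95.4896

95.49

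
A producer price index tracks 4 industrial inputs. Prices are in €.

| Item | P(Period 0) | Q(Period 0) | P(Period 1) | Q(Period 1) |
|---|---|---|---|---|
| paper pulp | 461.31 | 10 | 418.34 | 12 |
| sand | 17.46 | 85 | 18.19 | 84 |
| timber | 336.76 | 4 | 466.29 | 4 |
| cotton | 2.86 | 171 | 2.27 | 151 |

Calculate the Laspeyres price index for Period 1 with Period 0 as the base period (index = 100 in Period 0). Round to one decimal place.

Laspeyres price index uses base-period quantities as weights.
ΣP(Period 1)·Q(Period 0) = 418.34×10 + 18.19×85 + 466.29×4 + 2.27×171 = 4183.4 + 1546.15 + 1865.16 + 388.17 = 7982.88
ΣP(Period 0)·Q(Period 0) = 461.31×10 + 17.46×85 + 336.76×4 + 2.86×171 = 4613.1 + 1484.1 + 1347.04 + 489.06 = 7933.3
Index = 7982.88 / 7933.3 × 100 = 100.6250

100.6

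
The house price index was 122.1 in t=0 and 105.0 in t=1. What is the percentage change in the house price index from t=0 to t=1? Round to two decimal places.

Change = (105.0 − 122.1) / 122.1 × 100
       = -17.1 / 122.1 × 100 = -14.0049%

-14.00%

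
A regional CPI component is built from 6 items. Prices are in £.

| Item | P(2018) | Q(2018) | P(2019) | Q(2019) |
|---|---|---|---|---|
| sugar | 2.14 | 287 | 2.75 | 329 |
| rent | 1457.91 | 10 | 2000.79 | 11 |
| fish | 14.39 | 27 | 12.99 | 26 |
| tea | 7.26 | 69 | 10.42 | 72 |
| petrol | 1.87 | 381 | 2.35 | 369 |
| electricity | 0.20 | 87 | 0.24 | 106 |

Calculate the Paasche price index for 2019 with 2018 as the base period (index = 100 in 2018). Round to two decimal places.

Paasche price index uses current-period quantities as weights.
ΣP(2019)·Q(2019) = 2.75×329 + 2000.79×11 + 12.99×26 + 10.42×72 + 2.35×369 + 0.24×106 = 904.75 + 22008.69 + 337.74 + 750.24 + 867.15 + 25.44 = 24894.01
ΣP(2018)·Q(2019) = 2.14×329 + 1457.91×11 + 14.39×26 + 7.26×72 + 1.87×369 + 0.20×106 = 704.06 + 16037.01 + 374.14 + 522.72 + 690.03 + 21.2 = 18349.16
Index = 24894.01 / 18349.16 × 100 = 135.6684

135.67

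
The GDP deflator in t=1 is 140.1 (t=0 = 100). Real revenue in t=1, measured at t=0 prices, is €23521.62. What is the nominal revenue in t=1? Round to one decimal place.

Nominal = Real × (Index/100) = 23521.62 × (140.1/100)
        = 23521.62 × 1.401 = 32953.7896

32953.8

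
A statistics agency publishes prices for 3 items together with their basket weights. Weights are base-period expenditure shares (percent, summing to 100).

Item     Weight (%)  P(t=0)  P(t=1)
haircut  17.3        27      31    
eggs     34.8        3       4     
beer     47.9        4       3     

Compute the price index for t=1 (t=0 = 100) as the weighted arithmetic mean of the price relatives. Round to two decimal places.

102.19

haircut: 17.3 × (31/27) = 17.3 × 1.148148 = 19.8630
eggs: 34.8 × (4/3) = 34.8 × 1.333333 = 46.4000
beer: 47.9 × (3/4) = 47.9 × 0.750000 = 35.9250
Index = Σ wᵢ·(p₁ᵢ/p₀ᵢ) = 19.8630 + 46.4000 + 35.9250 = 102.1880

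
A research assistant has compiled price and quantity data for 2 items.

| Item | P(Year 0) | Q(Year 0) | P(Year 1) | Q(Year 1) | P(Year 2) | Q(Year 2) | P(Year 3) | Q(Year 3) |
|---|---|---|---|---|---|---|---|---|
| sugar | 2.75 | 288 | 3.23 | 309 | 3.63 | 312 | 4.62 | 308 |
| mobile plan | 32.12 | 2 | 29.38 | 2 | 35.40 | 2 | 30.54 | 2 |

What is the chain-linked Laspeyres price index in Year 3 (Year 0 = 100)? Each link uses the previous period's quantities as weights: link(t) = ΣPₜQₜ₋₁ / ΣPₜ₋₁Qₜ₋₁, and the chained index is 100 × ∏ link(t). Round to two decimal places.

Link Year 0→Year 1:
ΣP(Year 1)Q(Year 0) = 3.23×288 + 29.38×2 = 930.24 + 58.76 = 989
ΣP(Year 0)Q(Year 0) = 2.75×288 + 32.12×2 = 792 + 64.24 = 856.24
link = 989/856.24 = 1.155050
Link Year 1→Year 2:
ΣP(Year 2)Q(Year 1) = 3.63×309 + 35.40×2 = 1121.67 + 70.8 = 1192.47
ΣP(Year 1)Q(Year 1) = 3.23×309 + 29.38×2 = 998.07 + 58.76 = 1056.83
link = 1192.47/1056.83 = 1.128346
Link Year 2→Year 3:
ΣP(Year 3)Q(Year 2) = 4.62×312 + 30.54×2 = 1441.44 + 61.08 = 1502.52
ΣP(Year 2)Q(Year 2) = 3.63×312 + 35.40×2 = 1132.56 + 70.8 = 1203.36
link = 1502.52/1203.36 = 1.248604
Chained index = 100 × 1.155050 × 1.128346 × 1.248604 = 162.7301

162.73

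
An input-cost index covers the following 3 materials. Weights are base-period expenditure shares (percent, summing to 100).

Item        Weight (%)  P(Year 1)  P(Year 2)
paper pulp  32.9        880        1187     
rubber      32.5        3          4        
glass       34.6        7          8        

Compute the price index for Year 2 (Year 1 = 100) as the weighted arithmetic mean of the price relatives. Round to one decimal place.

paper pulp: 32.9 × (1187/880) = 32.9 × 1.348864 = 44.3776
rubber: 32.5 × (4/3) = 32.5 × 1.333333 = 43.3333
glass: 34.6 × (8/7) = 34.6 × 1.142857 = 39.5429
Index = Σ wᵢ·(p₁ᵢ/p₀ᵢ) = 44.3776 + 43.3333 + 39.5429 = 127.2538

127.3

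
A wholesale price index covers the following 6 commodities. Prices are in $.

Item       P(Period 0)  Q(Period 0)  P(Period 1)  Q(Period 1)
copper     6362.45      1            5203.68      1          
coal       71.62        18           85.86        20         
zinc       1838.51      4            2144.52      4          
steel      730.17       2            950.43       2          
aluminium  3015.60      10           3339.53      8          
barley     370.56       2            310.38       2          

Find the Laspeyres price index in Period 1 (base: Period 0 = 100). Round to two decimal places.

108.19

Laspeyres price index uses base-period quantities as weights.
ΣP(Period 1)·Q(Period 0) = 5203.68×1 + 85.86×18 + 2144.52×4 + 950.43×2 + 3339.53×10 + 310.38×2 = 5203.68 + 1545.48 + 8578.08 + 1900.86 + 33395.3 + 620.76 = 51244.16
ΣP(Period 0)·Q(Period 0) = 6362.45×1 + 71.62×18 + 1838.51×4 + 730.17×2 + 3015.60×10 + 370.56×2 = 6362.45 + 1289.16 + 7354.04 + 1460.34 + 30156 + 741.12 = 47363.11
Index = 51244.16 / 47363.11 × 100 = 108.1942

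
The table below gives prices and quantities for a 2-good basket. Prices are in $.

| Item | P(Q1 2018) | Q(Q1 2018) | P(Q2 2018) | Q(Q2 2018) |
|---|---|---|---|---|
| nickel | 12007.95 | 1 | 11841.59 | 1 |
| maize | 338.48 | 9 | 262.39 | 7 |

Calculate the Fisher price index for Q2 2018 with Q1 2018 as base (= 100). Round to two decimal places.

Laspeyres component (base-period weights):
ΣP(Q2 2018)Q(Q1 2018) = 11841.59×1 + 262.39×9 = 11841.59 + 2361.51 = 14203.1
ΣP(Q1 2018)Q(Q1 2018) = 12007.95×1 + 338.48×9 = 12007.95 + 3046.32 = 15054.27
L = 14203.1 / 15054.27 × 100 = 94.3460
Paasche component (current-period weights):
ΣP(Q2 2018)Q(Q2 2018) = 11841.59×1 + 262.39×7 = 11841.59 + 1836.73 = 13678.32
ΣP(Q1 2018)Q(Q2 2018) = 12007.95×1 + 338.48×7 = 12007.95 + 2369.36 = 14377.31
P = 13678.32 / 14377.31 × 100 = 95.1382
Fisher = √(L × P) = √(94.3460 × 95.1382) = 94.7413

94.74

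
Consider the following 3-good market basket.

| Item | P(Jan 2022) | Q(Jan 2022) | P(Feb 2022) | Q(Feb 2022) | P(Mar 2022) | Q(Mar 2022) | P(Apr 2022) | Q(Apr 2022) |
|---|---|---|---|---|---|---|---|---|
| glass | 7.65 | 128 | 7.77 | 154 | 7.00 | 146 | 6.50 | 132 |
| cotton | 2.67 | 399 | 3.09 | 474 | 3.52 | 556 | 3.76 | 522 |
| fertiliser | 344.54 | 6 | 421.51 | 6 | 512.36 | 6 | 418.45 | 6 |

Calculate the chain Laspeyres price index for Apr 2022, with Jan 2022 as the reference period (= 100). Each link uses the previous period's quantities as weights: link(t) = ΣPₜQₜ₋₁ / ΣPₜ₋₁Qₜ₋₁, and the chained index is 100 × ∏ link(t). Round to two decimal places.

118.95

Link Jan 2022→Feb 2022:
ΣP(Feb 2022)Q(Jan 2022) = 7.77×128 + 3.09×399 + 421.51×6 = 994.56 + 1232.91 + 2529.06 = 4756.53
ΣP(Jan 2022)Q(Jan 2022) = 7.65×128 + 2.67×399 + 344.54×6 = 979.2 + 1065.33 + 2067.24 = 4111.77
link = 4756.53/4111.77 = 1.156808
Link Feb 2022→Mar 2022:
ΣP(Mar 2022)Q(Feb 2022) = 7.00×154 + 3.52×474 + 512.36×6 = 1078 + 1668.48 + 3074.16 = 5820.64
ΣP(Feb 2022)Q(Feb 2022) = 7.77×154 + 3.09×474 + 421.51×6 = 1196.58 + 1464.66 + 2529.06 = 5190.3
link = 5820.64/5190.3 = 1.121446
Link Mar 2022→Apr 2022:
ΣP(Apr 2022)Q(Mar 2022) = 6.50×146 + 3.76×556 + 418.45×6 = 949 + 2090.56 + 2510.7 = 5550.26
ΣP(Mar 2022)Q(Mar 2022) = 7.00×146 + 3.52×556 + 512.36×6 = 1022 + 1957.12 + 3074.16 = 6053.28
link = 5550.26/6053.28 = 0.916901
Chained index = 100 × 1.156808 × 1.121446 × 0.916901 = 118.9494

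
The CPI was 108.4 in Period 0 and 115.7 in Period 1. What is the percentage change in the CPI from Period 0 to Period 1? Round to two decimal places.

Change = (115.7 − 108.4) / 108.4 × 100
       = 7.3 / 108.4 × 100 = 6.7343%

6.73%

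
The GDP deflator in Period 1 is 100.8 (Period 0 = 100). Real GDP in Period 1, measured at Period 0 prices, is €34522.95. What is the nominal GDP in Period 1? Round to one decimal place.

Nominal = Real × (Index/100) = 34522.95 × (100.8/100)
        = 34522.95 × 1.008 = 34799.1336

34799.1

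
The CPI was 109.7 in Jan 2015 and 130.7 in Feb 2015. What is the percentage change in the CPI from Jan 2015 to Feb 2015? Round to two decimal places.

19.14%

Change = (130.7 − 109.7) / 109.7 × 100
       = 21.0 / 109.7 × 100 = 19.1431%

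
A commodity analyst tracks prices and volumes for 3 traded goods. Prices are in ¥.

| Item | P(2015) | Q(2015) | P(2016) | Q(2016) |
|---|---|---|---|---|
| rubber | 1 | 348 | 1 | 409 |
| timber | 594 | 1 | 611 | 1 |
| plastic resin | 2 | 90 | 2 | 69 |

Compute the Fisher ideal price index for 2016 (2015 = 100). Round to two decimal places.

101.50

Laspeyres component (base-period weights):
ΣP(2016)Q(2015) = 1×348 + 611×1 + 2×90 = 348 + 611 + 180 = 1139
ΣP(2015)Q(2015) = 1×348 + 594×1 + 2×90 = 348 + 594 + 180 = 1122
L = 1139 / 1122 × 100 = 101.5152
Paasche component (current-period weights):
ΣP(2016)Q(2016) = 1×409 + 611×1 + 2×69 = 409 + 611 + 138 = 1158
ΣP(2015)Q(2016) = 1×409 + 594×1 + 2×69 = 409 + 594 + 138 = 1141
P = 1158 / 1141 × 100 = 101.4899
Fisher = √(L × P) = √(101.5152 × 101.4899) = 101.5025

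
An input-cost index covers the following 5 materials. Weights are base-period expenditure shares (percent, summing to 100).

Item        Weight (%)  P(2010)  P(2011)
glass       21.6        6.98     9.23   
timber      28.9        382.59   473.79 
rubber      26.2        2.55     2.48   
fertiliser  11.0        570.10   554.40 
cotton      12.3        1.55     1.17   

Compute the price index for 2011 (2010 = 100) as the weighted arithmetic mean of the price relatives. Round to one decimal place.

109.8

glass: 21.6 × (9.23/6.98) = 21.6 × 1.322350 = 28.5628
timber: 28.9 × (473.79/382.59) = 28.9 × 1.238375 = 35.7890
rubber: 26.2 × (2.48/2.55) = 26.2 × 0.972549 = 25.4808
fertiliser: 11.0 × (554.40/570.10) = 11.0 × 0.972461 = 10.6971
cotton: 12.3 × (1.17/1.55) = 12.3 × 0.754839 = 9.2845
Index = Σ wᵢ·(p₁ᵢ/p₀ᵢ) = 28.5628 + 35.7890 + 25.4808 + 10.6971 + 9.2845 = 109.8142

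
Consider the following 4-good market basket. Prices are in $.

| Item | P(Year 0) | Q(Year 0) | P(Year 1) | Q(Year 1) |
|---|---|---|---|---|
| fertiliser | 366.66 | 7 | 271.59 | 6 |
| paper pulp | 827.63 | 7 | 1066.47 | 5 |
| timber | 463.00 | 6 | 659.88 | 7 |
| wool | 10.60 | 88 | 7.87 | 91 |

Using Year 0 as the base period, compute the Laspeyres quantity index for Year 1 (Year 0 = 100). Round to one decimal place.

87.3

Laspeyres quantity index uses base-period prices as weights.
ΣP(Year 0)·Q(Year 1) = 366.66×6 + 827.63×5 + 463.00×7 + 10.60×91 = 2199.96 + 4138.15 + 3241 + 964.6 = 10543.71
ΣP(Year 0)·Q(Year 0) = 366.66×7 + 827.63×7 + 463.00×6 + 10.60×88 = 2566.62 + 5793.41 + 2778 + 932.8 = 12070.83
Index = 10543.71 / 12070.83 × 100 = 87.3487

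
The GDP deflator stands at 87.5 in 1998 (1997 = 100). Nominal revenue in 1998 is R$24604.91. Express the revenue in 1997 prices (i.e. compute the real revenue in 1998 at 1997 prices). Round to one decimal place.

28119.9

Real = Nominal ÷ (Index/100) = 24604.91 ÷ (87.5/100)
     = 24604.91 ÷ 0.875 = 28119.8971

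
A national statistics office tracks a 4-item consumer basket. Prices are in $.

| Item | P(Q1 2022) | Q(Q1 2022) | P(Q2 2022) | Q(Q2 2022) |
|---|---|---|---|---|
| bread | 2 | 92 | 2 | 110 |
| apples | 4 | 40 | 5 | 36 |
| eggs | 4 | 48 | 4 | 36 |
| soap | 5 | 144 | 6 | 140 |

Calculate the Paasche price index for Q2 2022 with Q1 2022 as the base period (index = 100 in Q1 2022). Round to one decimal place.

114.6

Paasche price index uses current-period quantities as weights.
ΣP(Q2 2022)·Q(Q2 2022) = 2×110 + 5×36 + 4×36 + 6×140 = 220 + 180 + 144 + 840 = 1384
ΣP(Q1 2022)·Q(Q2 2022) = 2×110 + 4×36 + 4×36 + 5×140 = 220 + 144 + 144 + 700 = 1208
Index = 1384 / 1208 × 100 = 114.5695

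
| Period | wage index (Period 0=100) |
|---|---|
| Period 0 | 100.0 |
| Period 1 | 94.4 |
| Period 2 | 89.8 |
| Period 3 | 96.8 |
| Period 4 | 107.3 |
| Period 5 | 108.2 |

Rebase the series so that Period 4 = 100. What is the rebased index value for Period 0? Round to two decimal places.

93.20

Rebased(Period 0) = 100.0 / 107.3 × 100 = 93.1966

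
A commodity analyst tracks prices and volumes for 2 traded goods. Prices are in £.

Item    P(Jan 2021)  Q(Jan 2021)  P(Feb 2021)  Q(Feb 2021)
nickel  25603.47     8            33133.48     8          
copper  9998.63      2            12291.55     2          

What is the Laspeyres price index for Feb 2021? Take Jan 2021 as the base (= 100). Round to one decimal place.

128.8

Laspeyres price index uses base-period quantities as weights.
ΣP(Feb 2021)·Q(Jan 2021) = 33133.48×8 + 12291.55×2 = 265067.84 + 24583.1 = 289650.94
ΣP(Jan 2021)·Q(Jan 2021) = 25603.47×8 + 9998.63×2 = 204827.76 + 19997.26 = 224825.02
Index = 289650.94 / 224825.02 × 100 = 128.8339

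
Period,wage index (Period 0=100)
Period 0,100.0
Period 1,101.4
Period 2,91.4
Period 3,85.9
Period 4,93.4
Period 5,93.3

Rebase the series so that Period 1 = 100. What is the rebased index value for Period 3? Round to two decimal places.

84.71

Rebased(Period 3) = 85.9 / 101.4 × 100 = 84.7140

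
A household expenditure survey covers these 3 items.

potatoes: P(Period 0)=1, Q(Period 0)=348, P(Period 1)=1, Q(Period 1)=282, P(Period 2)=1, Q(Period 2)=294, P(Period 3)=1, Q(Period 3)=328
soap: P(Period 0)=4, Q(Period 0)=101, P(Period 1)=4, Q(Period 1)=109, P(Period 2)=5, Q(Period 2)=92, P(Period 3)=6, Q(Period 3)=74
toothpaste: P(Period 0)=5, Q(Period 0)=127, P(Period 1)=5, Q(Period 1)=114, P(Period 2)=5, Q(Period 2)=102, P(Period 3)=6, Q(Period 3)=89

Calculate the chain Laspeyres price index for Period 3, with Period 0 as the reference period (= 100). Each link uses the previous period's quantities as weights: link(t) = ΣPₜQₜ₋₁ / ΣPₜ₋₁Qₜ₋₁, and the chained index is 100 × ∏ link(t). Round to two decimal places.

Link Period 0→Period 1:
ΣP(Period 1)Q(Period 0) = 1×348 + 4×101 + 5×127 = 348 + 404 + 635 = 1387
ΣP(Period 0)Q(Period 0) = 1×348 + 4×101 + 5×127 = 348 + 404 + 635 = 1387
link = 1387/1387 = 1.000000
Link Period 1→Period 2:
ΣP(Period 2)Q(Period 1) = 1×282 + 5×109 + 5×114 = 282 + 545 + 570 = 1397
ΣP(Period 1)Q(Period 1) = 1×282 + 4×109 + 5×114 = 282 + 436 + 570 = 1288
link = 1397/1288 = 1.084627
Link Period 2→Period 3:
ΣP(Period 3)Q(Period 2) = 1×294 + 6×92 + 6×102 = 294 + 552 + 612 = 1458
ΣP(Period 2)Q(Period 2) = 1×294 + 5×92 + 5×102 = 294 + 460 + 510 = 1264
link = 1458/1264 = 1.153481
Chained index = 100 × 1.000000 × 1.084627 × 1.153481 = 125.1097

125.11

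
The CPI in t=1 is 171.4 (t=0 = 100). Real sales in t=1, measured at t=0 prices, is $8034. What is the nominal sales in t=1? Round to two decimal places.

13770.28

Nominal = Real × (Index/100) = 8034 × (171.4/100)
        = 8034 × 1.714 = 13770.2760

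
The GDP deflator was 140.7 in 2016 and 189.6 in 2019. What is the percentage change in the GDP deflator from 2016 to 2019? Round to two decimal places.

34.75%

Change = (189.6 − 140.7) / 140.7 × 100
       = 48.9 / 140.7 × 100 = 34.7548%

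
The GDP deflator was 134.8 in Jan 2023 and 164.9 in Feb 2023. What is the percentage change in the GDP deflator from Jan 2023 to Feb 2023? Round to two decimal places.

22.33%

Change = (164.9 − 134.8) / 134.8 × 100
       = 30.1 / 134.8 × 100 = 22.3294%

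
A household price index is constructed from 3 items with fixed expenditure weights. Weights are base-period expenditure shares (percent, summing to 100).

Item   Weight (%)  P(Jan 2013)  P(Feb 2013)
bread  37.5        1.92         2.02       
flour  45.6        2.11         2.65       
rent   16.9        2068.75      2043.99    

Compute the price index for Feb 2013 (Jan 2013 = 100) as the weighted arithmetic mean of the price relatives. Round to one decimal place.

bread: 37.5 × (2.02/1.92) = 37.5 × 1.052083 = 39.4531
flour: 45.6 × (2.65/2.11) = 45.6 × 1.255924 = 57.2701
rent: 16.9 × (2043.99/2068.75) = 16.9 × 0.988031 = 16.6977
Index = Σ wᵢ·(p₁ᵢ/p₀ᵢ) = 39.4531 + 57.2701 + 16.6977 = 113.4210

113.4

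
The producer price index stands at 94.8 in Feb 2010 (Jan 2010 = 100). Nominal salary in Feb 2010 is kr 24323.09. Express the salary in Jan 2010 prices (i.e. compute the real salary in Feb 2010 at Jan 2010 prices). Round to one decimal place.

Real = Nominal ÷ (Index/100) = 24323.09 ÷ (94.8/100)
     = 24323.09 ÷ 0.948 = 25657.2679

25657.3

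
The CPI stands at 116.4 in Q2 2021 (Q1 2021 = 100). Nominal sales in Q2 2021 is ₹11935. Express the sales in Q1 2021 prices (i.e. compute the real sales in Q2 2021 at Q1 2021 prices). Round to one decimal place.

10253.4

Real = Nominal ÷ (Index/100) = 11935 ÷ (116.4/100)
     = 11935 ÷ 1.164 = 10253.4364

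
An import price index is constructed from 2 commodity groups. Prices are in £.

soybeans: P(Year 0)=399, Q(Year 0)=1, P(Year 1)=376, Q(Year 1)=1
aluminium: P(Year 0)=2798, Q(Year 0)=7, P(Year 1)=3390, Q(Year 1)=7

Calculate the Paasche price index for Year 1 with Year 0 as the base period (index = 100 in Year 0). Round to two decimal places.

120.62

Paasche price index uses current-period quantities as weights.
ΣP(Year 1)·Q(Year 1) = 376×1 + 3390×7 = 376 + 23730 = 24106
ΣP(Year 0)·Q(Year 1) = 399×1 + 2798×7 = 399 + 19586 = 19985
Index = 24106 / 19985 × 100 = 120.6205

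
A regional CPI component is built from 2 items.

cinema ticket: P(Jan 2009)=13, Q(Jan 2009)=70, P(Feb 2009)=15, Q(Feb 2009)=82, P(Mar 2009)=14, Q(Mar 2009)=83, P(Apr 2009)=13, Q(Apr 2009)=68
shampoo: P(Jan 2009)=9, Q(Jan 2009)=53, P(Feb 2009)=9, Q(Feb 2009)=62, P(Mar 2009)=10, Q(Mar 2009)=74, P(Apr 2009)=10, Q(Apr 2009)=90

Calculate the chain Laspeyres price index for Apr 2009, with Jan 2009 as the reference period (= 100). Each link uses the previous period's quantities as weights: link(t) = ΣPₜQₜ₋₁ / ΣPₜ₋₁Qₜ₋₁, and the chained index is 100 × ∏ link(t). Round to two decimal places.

Link Jan 2009→Feb 2009:
ΣP(Feb 2009)Q(Jan 2009) = 15×70 + 9×53 = 1050 + 477 = 1527
ΣP(Jan 2009)Q(Jan 2009) = 13×70 + 9×53 = 910 + 477 = 1387
link = 1527/1387 = 1.100937
Link Feb 2009→Mar 2009:
ΣP(Mar 2009)Q(Feb 2009) = 14×82 + 10×62 = 1148 + 620 = 1768
ΣP(Feb 2009)Q(Feb 2009) = 15×82 + 9×62 = 1230 + 558 = 1788
link = 1768/1788 = 0.988814
Link Mar 2009→Apr 2009:
ΣP(Apr 2009)Q(Mar 2009) = 13×83 + 10×74 = 1079 + 740 = 1819
ΣP(Mar 2009)Q(Mar 2009) = 14×83 + 10×74 = 1162 + 740 = 1902
link = 1819/1902 = 0.956362
Chained index = 100 × 1.100937 × 0.988814 × 0.956362 = 104.1117

104.11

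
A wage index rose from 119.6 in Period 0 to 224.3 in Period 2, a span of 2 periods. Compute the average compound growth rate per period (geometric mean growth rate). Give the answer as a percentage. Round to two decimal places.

Growth factor = (224.3/119.6)^(1/2) = (1.875418)^(1/2) = 1.369459
Growth rate = 1.369459 − 1 = 0.369459 = 36.9459%

36.95%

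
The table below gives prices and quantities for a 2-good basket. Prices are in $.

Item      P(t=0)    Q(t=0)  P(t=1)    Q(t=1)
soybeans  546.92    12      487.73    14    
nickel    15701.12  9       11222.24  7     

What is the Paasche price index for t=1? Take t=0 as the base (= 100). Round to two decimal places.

Paasche price index uses current-period quantities as weights.
ΣP(t=1)·Q(t=1) = 487.73×14 + 11222.24×7 = 6828.22 + 78555.68 = 85383.9
ΣP(t=0)·Q(t=1) = 546.92×14 + 15701.12×7 = 7656.88 + 109907.84 = 117564.72
Index = 85383.9 / 117564.72 × 100 = 72.6271

72.63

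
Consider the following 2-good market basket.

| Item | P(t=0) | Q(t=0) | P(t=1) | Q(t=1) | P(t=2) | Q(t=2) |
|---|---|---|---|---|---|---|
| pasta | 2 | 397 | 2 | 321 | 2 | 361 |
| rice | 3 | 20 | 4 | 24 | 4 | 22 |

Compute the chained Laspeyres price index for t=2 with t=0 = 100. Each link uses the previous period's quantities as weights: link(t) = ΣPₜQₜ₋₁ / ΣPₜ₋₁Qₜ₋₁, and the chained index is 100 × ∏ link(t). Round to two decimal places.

Link t=0→t=1:
ΣP(t=1)Q(t=0) = 2×397 + 4×20 = 794 + 80 = 874
ΣP(t=0)Q(t=0) = 2×397 + 3×20 = 794 + 60 = 854
link = 874/854 = 1.023419
Link t=1→t=2:
ΣP(t=2)Q(t=1) = 2×321 + 4×24 = 642 + 96 = 738
ΣP(t=1)Q(t=1) = 2×321 + 4×24 = 642 + 96 = 738
link = 738/738 = 1.000000
Chained index = 100 × 1.023419 × 1.000000 = 102.3419

102.34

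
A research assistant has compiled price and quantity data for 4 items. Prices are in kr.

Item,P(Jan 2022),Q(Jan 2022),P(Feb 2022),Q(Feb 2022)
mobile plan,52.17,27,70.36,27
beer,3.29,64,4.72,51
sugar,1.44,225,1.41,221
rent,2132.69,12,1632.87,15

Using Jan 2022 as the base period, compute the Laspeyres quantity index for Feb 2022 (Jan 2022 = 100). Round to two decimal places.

Laspeyres quantity index uses base-period prices as weights.
ΣP(Jan 2022)·Q(Feb 2022) = 52.17×27 + 3.29×51 + 1.44×221 + 2132.69×15 = 1408.59 + 167.79 + 318.24 + 31990.35 = 33884.97
ΣP(Jan 2022)·Q(Jan 2022) = 52.17×27 + 3.29×64 + 1.44×225 + 2132.69×12 = 1408.59 + 210.56 + 324 + 25592.28 = 27535.43
Index = 33884.97 / 27535.43 × 100 = 123.0595

123.06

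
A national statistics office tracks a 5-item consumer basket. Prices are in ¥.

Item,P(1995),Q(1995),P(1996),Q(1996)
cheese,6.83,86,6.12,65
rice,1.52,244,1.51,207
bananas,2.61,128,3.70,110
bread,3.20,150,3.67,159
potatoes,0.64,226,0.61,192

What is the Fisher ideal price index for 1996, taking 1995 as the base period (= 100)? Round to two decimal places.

107.84

Laspeyres component (base-period weights):
ΣP(1996)Q(1995) = 6.12×86 + 1.51×244 + 3.70×128 + 3.67×150 + 0.61×226 = 526.32 + 368.44 + 473.6 + 550.5 + 137.86 = 2056.72
ΣP(1995)Q(1995) = 6.83×86 + 1.52×244 + 2.61×128 + 3.20×150 + 0.64×226 = 587.38 + 370.88 + 334.08 + 480 + 144.64 = 1916.98
L = 2056.72 / 1916.98 × 100 = 107.2896
Paasche component (current-period weights):
ΣP(1996)Q(1996) = 6.12×65 + 1.51×207 + 3.70×110 + 3.67×159 + 0.61×192 = 397.8 + 312.57 + 407 + 583.53 + 117.12 = 1818.02
ΣP(1995)Q(1996) = 6.83×65 + 1.52×207 + 2.61×110 + 3.20×159 + 0.64×192 = 443.95 + 314.64 + 287.1 + 508.8 + 122.88 = 1677.37
P = 1818.02 / 1677.37 × 100 = 108.3852
Fisher = √(L × P) = √(107.2896 × 108.3852) = 107.8360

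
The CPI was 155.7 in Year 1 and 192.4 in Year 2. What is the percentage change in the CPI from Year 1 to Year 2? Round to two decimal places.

Change = (192.4 − 155.7) / 155.7 × 100
       = 36.7 / 155.7 × 100 = 23.5710%

23.57%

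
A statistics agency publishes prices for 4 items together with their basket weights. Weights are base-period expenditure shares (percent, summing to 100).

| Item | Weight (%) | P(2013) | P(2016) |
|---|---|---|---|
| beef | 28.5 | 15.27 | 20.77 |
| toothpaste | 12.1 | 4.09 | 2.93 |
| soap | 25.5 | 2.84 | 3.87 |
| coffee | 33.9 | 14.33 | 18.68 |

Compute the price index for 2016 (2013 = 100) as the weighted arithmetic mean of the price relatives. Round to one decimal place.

beef: 28.5 × (20.77/15.27) = 28.5 × 1.360183 = 38.7652
toothpaste: 12.1 × (2.93/4.09) = 12.1 × 0.716381 = 8.6682
soap: 25.5 × (3.87/2.84) = 25.5 × 1.362676 = 34.7482
coffee: 33.9 × (18.68/14.33) = 33.9 × 1.303559 = 44.1906
Index = Σ wᵢ·(p₁ᵢ/p₀ᵢ) = 38.7652 + 8.6682 + 34.7482 + 44.1906 = 126.3723

126.4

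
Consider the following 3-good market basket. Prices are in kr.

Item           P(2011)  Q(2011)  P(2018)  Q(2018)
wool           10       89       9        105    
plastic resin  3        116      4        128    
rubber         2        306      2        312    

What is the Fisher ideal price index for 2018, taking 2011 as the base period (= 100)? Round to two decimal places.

Laspeyres component (base-period weights):
ΣP(2018)Q(2011) = 9×89 + 4×116 + 2×306 = 801 + 464 + 612 = 1877
ΣP(2011)Q(2011) = 10×89 + 3×116 + 2×306 = 890 + 348 + 612 = 1850
L = 1877 / 1850 × 100 = 101.4595
Paasche component (current-period weights):
ΣP(2018)Q(2018) = 9×105 + 4×128 + 2×312 = 945 + 512 + 624 = 2081
ΣP(2011)Q(2018) = 10×105 + 3×128 + 2×312 = 1050 + 384 + 624 = 2058
P = 2081 / 2058 × 100 = 101.1176
Fisher = √(L × P) = √(101.4595 × 101.1176) = 101.2884

101.29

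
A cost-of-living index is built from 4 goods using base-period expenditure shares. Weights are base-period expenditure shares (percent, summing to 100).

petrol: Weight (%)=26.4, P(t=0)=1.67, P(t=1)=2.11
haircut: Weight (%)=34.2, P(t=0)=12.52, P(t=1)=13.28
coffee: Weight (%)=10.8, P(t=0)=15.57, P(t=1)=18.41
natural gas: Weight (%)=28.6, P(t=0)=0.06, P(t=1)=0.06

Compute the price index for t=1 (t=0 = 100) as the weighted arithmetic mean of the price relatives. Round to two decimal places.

petrol: 26.4 × (2.11/1.67) = 26.4 × 1.263473 = 33.3557
haircut: 34.2 × (13.28/12.52) = 34.2 × 1.060703 = 36.2760
coffee: 10.8 × (18.41/15.57) = 10.8 × 1.182402 = 12.7699
natural gas: 28.6 × (0.06/0.06) = 28.6 × 1.000000 = 28.6000
Index = Σ wᵢ·(p₁ᵢ/p₀ᵢ) = 33.3557 + 36.2760 + 12.7699 + 28.6000 = 111.0017

111.00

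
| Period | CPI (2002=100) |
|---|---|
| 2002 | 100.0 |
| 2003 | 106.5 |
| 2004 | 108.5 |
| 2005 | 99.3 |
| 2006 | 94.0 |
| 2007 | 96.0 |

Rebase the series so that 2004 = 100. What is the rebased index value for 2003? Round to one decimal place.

98.2

Rebased(2003) = 106.5 / 108.5 × 100 = 98.1567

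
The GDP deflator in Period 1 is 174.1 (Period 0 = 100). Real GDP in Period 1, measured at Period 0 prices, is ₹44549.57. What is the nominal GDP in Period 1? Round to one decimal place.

77560.8

Nominal = Real × (Index/100) = 44549.57 × (174.1/100)
        = 44549.57 × 1.741 = 77560.8014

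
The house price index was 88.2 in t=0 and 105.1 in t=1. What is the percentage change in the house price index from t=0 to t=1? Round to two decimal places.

19.16%

Change = (105.1 − 88.2) / 88.2 × 100
       = 16.9 / 88.2 × 100 = 19.1610%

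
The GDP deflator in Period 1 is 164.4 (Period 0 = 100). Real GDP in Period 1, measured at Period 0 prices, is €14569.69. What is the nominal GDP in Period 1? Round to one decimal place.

23952.6

Nominal = Real × (Index/100) = 14569.69 × (164.4/100)
        = 14569.69 × 1.644 = 23952.5704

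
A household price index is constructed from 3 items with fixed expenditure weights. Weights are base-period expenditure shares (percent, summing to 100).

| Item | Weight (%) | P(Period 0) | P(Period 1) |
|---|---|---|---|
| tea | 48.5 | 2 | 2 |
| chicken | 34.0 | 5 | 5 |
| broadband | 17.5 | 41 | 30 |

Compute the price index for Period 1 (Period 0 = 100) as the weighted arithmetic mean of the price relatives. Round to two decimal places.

95.30

tea: 48.5 × (2/2) = 48.5 × 1.000000 = 48.5000
chicken: 34.0 × (5/5) = 34.0 × 1.000000 = 34.0000
broadband: 17.5 × (30/41) = 17.5 × 0.731707 = 12.8049
Index = Σ wᵢ·(p₁ᵢ/p₀ᵢ) = 48.5000 + 34.0000 + 12.8049 = 95.3049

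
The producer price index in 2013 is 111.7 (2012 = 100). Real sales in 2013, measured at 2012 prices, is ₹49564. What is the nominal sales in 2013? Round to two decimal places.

Nominal = Real × (Index/100) = 49564 × (111.7/100)
        = 49564 × 1.117 = 55362.9880

55362.99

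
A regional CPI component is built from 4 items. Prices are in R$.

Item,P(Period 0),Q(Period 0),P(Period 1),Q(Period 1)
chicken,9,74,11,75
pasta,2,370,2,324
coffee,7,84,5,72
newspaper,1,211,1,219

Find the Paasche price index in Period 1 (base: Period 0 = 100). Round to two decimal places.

100.29

Paasche price index uses current-period quantities as weights.
ΣP(Period 1)·Q(Period 1) = 11×75 + 2×324 + 5×72 + 1×219 = 825 + 648 + 360 + 219 = 2052
ΣP(Period 0)·Q(Period 1) = 9×75 + 2×324 + 7×72 + 1×219 = 675 + 648 + 504 + 219 = 2046
Index = 2052 / 2046 × 100 = 100.2933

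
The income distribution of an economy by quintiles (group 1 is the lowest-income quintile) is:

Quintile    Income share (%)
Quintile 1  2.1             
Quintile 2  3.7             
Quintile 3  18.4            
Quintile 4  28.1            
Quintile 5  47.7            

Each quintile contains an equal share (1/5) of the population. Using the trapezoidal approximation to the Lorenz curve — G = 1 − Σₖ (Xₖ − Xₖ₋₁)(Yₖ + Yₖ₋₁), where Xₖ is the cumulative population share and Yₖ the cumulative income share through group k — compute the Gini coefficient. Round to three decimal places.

0.462

Cumulative income shares Yₖ: 0.0210, 0.0580, 0.2420, 0.5230, 1.0000
Σ (Xₖ−Xₖ₋₁)(Yₖ+Yₖ₋₁) = (1/5)(0.0210+0.0000) + (1/5)(0.0580+0.0210) + (1/5)(0.2420+0.0580) + (1/5)(0.5230+0.2420) + (1/5)(1.0000+0.5230)
  = 0.0042 + 0.0158 + 0.0600 + 0.1530 + 0.3046 = 0.5376
G = 1 − 0.5376 = 0.4624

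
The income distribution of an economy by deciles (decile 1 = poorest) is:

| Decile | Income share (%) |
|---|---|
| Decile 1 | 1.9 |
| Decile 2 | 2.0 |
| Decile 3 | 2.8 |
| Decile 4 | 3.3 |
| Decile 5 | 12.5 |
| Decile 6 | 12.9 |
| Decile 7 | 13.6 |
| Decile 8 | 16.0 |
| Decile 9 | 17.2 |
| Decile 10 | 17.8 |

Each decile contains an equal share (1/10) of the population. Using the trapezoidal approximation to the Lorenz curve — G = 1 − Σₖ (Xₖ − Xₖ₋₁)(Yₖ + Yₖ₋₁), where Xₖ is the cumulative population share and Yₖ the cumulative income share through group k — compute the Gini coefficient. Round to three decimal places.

Cumulative income shares Yₖ: 0.0190, 0.0390, 0.0670, 0.1000, 0.2250, 0.3540, 0.4900, 0.6500, 0.8220, 1.0000
Σ (Xₖ−Xₖ₋₁)(Yₖ+Yₖ₋₁) = (1/10)(0.0190+0.0000) + (1/10)(0.0390+0.0190) + (1/10)(0.0670+0.0390) + (1/10)(0.1000+0.0670) + (1/10)(0.2250+0.1000) + (1/10)(0.3540+0.2250) + (1/10)(0.4900+0.3540) + (1/10)(0.6500+0.4900) + (1/10)(0.8220+0.6500) + (1/10)(1.0000+0.8220)
  = 0.0019 + 0.0058 + 0.0106 + 0.0167 + 0.0325 + 0.0579 + 0.0844 + 0.1140 + 0.1472 + 0.1822 = 0.6532
G = 1 − 0.6532 = 0.3468

0.347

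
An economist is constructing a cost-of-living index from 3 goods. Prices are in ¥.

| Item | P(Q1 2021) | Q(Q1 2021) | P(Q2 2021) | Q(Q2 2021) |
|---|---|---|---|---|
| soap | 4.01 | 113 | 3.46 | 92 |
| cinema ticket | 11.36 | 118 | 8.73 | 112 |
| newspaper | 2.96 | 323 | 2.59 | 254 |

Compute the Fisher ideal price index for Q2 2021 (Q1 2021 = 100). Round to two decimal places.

81.88

Laspeyres component (base-period weights):
ΣP(Q2 2021)Q(Q1 2021) = 3.46×113 + 8.73×118 + 2.59×323 = 390.98 + 1030.14 + 836.57 = 2257.69
ΣP(Q1 2021)Q(Q1 2021) = 4.01×113 + 11.36×118 + 2.96×323 = 453.13 + 1340.48 + 956.08 = 2749.69
L = 2257.69 / 2749.69 × 100 = 82.1071
Paasche component (current-period weights):
ΣP(Q2 2021)Q(Q2 2021) = 3.46×92 + 8.73×112 + 2.59×254 = 318.32 + 977.76 + 657.86 = 1953.94
ΣP(Q1 2021)Q(Q2 2021) = 4.01×92 + 11.36×112 + 2.96×254 = 368.92 + 1272.32 + 751.84 = 2393.08
P = 1953.94 / 2393.08 × 100 = 81.6496
Fisher = √(L × P) = √(82.1071 × 81.6496) = 81.8780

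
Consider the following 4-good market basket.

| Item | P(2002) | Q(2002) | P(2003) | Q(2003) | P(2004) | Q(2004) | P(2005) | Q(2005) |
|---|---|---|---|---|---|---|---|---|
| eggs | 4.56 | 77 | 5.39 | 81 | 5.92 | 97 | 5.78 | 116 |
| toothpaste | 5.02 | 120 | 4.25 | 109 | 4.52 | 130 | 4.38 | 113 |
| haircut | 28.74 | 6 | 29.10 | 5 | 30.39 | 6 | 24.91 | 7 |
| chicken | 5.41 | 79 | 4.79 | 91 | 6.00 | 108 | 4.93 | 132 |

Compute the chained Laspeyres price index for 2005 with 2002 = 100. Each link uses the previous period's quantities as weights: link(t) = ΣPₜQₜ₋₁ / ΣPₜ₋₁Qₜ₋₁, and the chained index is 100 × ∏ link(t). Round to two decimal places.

Link 2002→2003:
ΣP(2003)Q(2002) = 5.39×77 + 4.25×120 + 29.10×6 + 4.79×79 = 415.03 + 510 + 174.6 + 378.41 = 1478.04
ΣP(2002)Q(2002) = 4.56×77 + 5.02×120 + 28.74×6 + 5.41×79 = 351.12 + 602.4 + 172.44 + 427.39 = 1553.35
link = 1478.04/1553.35 = 0.951518
Link 2003→2004:
ΣP(2004)Q(2003) = 5.92×81 + 4.52×109 + 30.39×5 + 6.00×91 = 479.52 + 492.68 + 151.95 + 546 = 1670.15
ΣP(2003)Q(2003) = 5.39×81 + 4.25×109 + 29.10×5 + 4.79×91 = 436.59 + 463.25 + 145.5 + 435.89 = 1481.23
link = 1670.15/1481.23 = 1.127543
Link 2004→2005:
ΣP(2005)Q(2004) = 5.78×97 + 4.38×130 + 24.91×6 + 4.93×108 = 560.66 + 569.4 + 149.46 + 532.44 = 1811.96
ΣP(2004)Q(2004) = 5.92×97 + 4.52×130 + 30.39×6 + 6.00×108 = 574.24 + 587.6 + 182.34 + 648 = 1992.18
link = 1811.96/1992.18 = 0.909536
Chained index = 100 × 0.951518 × 1.127543 × 0.909536 = 97.5820

97.58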